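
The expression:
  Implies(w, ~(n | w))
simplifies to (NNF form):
~w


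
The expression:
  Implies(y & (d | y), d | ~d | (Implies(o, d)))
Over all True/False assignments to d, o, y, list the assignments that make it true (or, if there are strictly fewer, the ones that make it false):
is always true.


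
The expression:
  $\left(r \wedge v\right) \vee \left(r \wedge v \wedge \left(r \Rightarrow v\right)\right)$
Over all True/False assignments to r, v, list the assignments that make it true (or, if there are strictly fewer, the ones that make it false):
is true only for:
  r=True, v=True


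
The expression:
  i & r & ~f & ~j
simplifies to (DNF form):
i & r & ~f & ~j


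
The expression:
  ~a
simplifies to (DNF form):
~a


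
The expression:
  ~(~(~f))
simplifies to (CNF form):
~f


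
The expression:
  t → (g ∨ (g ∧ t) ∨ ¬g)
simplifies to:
True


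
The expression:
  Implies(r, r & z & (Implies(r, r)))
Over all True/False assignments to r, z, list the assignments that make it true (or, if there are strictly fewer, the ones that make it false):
is false only for:
  r=True, z=False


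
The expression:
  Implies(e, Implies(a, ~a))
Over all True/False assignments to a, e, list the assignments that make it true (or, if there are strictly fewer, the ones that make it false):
is false only for:
  a=True, e=True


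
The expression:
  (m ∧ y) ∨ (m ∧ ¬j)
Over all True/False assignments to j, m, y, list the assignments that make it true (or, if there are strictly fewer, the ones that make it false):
is true only for:
  j=False, m=True, y=False;
  j=False, m=True, y=True;
  j=True, m=True, y=True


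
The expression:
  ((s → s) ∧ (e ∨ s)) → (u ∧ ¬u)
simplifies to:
¬e ∧ ¬s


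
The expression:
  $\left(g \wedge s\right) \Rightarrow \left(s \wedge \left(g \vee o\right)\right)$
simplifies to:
$\text{True}$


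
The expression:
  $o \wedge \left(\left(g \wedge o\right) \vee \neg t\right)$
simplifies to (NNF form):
$o \wedge \left(g \vee \neg t\right)$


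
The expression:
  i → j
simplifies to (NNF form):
j ∨ ¬i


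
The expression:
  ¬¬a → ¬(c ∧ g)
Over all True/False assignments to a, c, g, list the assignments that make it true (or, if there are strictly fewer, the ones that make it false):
is false only for:
  a=True, c=True, g=True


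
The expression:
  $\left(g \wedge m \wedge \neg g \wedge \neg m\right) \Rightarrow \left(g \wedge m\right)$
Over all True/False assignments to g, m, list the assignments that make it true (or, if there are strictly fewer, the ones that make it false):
is always true.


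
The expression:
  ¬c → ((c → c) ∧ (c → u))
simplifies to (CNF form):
True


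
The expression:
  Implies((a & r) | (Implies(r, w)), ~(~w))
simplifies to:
w | (r & ~a)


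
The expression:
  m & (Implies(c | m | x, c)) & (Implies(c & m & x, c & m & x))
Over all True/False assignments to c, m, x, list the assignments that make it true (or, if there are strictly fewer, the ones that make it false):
is true only for:
  c=True, m=True, x=False;
  c=True, m=True, x=True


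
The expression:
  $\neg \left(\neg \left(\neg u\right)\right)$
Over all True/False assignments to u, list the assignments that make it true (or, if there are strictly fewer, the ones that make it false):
is true only for:
  u=False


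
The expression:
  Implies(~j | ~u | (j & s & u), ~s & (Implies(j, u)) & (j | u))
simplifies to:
u & ~s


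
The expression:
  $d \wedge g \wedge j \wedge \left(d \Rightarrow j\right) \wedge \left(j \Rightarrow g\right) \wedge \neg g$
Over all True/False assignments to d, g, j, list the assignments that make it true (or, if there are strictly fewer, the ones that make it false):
is never true.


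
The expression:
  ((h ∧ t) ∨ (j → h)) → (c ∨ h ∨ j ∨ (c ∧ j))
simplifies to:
c ∨ h ∨ j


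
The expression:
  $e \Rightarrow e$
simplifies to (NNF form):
$\text{True}$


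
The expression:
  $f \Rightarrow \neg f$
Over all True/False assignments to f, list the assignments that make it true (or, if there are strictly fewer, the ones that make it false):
is true only for:
  f=False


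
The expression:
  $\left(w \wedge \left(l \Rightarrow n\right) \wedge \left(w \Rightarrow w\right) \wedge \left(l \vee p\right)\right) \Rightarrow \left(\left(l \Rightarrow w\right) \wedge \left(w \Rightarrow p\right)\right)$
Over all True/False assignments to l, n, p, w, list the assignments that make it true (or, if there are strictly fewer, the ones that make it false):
is false only for:
  l=True, n=True, p=False, w=True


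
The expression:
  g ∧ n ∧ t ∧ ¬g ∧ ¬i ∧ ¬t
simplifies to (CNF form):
False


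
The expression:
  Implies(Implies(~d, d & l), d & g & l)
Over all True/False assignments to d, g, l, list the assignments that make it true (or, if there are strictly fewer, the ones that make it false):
is false only for:
  d=True, g=False, l=False;
  d=True, g=False, l=True;
  d=True, g=True, l=False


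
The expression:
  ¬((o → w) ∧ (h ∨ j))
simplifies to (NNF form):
(o ∧ ¬w) ∨ (¬h ∧ ¬j)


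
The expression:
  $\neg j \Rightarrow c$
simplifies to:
$c \vee j$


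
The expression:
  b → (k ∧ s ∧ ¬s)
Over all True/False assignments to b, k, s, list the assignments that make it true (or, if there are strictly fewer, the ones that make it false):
is true only for:
  b=False, k=False, s=False;
  b=False, k=False, s=True;
  b=False, k=True, s=False;
  b=False, k=True, s=True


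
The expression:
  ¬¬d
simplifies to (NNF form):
d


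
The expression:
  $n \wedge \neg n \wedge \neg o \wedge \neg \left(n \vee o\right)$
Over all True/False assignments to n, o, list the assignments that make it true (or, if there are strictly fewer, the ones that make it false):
is never true.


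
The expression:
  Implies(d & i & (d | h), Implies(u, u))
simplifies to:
True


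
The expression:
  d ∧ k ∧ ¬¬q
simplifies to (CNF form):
d ∧ k ∧ q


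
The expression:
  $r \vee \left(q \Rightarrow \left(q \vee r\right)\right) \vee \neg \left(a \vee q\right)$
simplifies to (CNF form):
$\text{True}$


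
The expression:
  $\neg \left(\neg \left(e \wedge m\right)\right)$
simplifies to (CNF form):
$e \wedge m$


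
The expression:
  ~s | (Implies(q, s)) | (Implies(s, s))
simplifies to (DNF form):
True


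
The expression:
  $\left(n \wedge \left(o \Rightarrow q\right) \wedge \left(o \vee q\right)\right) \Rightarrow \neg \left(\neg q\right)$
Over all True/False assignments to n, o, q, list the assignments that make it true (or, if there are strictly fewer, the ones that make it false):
is always true.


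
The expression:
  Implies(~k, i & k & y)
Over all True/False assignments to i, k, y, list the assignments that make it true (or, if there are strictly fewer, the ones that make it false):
is true only for:
  i=False, k=True, y=False;
  i=False, k=True, y=True;
  i=True, k=True, y=False;
  i=True, k=True, y=True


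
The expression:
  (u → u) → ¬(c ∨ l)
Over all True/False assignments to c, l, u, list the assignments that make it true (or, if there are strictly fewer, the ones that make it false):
is true only for:
  c=False, l=False, u=False;
  c=False, l=False, u=True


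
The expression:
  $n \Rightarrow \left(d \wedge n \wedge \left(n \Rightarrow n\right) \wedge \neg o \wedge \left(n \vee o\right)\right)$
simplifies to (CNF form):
$\left(d \vee \neg n\right) \wedge \left(\neg n \vee \neg o\right)$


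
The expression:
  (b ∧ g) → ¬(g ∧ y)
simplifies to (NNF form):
¬b ∨ ¬g ∨ ¬y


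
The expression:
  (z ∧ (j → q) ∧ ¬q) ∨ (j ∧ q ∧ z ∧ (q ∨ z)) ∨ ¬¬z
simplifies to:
z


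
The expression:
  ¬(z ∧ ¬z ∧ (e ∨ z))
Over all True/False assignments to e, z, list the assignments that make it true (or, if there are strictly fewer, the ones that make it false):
is always true.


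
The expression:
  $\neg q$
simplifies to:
$\neg q$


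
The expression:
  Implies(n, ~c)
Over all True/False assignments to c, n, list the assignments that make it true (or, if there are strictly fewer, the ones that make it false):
is false only for:
  c=True, n=True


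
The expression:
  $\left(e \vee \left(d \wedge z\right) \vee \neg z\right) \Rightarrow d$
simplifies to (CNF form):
$\left(d \vee z\right) \wedge \left(d \vee \neg e\right)$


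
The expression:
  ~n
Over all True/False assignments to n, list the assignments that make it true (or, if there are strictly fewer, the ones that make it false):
is true only for:
  n=False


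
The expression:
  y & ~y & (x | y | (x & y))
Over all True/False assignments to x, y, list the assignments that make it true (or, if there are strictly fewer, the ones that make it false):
is never true.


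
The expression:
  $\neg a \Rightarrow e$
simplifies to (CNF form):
$a \vee e$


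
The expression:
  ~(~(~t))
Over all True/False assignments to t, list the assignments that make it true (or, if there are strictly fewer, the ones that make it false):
is true only for:
  t=False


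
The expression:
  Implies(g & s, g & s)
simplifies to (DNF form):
True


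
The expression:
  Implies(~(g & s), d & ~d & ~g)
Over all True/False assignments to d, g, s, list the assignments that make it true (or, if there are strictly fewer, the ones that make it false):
is true only for:
  d=False, g=True, s=True;
  d=True, g=True, s=True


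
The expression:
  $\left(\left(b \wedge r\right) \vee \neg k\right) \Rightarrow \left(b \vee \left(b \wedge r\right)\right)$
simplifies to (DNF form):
$b \vee k$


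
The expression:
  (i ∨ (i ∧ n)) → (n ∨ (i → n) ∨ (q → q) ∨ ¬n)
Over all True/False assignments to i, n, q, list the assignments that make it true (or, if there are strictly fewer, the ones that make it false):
is always true.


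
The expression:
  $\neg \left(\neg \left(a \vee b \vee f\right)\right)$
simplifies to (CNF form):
$a \vee b \vee f$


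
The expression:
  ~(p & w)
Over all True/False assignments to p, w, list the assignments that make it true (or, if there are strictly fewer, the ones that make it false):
is false only for:
  p=True, w=True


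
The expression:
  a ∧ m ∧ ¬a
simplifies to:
False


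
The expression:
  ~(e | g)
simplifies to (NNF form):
~e & ~g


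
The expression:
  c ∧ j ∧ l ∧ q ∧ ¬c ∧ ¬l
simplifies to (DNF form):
False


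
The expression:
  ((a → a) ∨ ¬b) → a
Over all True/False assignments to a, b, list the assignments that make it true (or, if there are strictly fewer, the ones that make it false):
is true only for:
  a=True, b=False;
  a=True, b=True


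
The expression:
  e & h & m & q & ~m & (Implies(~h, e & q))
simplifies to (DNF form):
False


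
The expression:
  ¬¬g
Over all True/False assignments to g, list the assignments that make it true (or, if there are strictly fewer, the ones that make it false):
is true only for:
  g=True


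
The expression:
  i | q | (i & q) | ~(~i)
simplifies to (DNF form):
i | q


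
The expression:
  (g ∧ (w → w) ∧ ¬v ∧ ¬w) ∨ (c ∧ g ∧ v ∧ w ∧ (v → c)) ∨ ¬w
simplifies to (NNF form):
(c ∧ g ∧ v) ∨ ¬w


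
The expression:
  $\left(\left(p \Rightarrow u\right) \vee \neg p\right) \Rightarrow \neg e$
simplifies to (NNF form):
$\left(p \wedge \neg u\right) \vee \neg e$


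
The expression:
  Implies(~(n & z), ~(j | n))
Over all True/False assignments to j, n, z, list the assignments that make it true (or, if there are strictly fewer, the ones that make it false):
is true only for:
  j=False, n=False, z=False;
  j=False, n=False, z=True;
  j=False, n=True, z=True;
  j=True, n=True, z=True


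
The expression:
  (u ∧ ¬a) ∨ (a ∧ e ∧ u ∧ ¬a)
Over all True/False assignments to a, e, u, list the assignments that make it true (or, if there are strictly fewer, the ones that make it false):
is true only for:
  a=False, e=False, u=True;
  a=False, e=True, u=True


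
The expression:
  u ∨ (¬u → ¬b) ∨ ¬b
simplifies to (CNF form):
u ∨ ¬b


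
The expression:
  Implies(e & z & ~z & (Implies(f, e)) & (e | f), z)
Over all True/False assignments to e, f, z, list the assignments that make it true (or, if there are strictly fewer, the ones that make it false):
is always true.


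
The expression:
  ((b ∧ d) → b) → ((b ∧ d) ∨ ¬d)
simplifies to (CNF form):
b ∨ ¬d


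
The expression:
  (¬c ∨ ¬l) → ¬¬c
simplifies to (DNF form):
c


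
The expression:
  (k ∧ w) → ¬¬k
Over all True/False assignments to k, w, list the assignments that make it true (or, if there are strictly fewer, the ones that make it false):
is always true.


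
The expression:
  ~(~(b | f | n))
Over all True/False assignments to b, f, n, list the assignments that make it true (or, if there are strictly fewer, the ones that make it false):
is false only for:
  b=False, f=False, n=False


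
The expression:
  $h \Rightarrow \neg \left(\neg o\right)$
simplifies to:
$o \vee \neg h$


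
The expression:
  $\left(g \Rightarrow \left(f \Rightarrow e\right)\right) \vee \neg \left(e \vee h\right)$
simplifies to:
$e \vee \neg f \vee \neg g \vee \neg h$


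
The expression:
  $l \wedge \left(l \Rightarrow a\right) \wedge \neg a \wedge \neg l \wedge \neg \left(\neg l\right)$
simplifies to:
$\text{False}$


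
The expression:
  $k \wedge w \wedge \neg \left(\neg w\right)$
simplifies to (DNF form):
$k \wedge w$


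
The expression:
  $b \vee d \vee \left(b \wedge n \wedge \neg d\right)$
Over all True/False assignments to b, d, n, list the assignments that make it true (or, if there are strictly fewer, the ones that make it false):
is false only for:
  b=False, d=False, n=False;
  b=False, d=False, n=True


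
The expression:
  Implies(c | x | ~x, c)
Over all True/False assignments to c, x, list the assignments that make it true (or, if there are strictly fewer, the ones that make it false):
is true only for:
  c=True, x=False;
  c=True, x=True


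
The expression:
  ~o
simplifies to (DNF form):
~o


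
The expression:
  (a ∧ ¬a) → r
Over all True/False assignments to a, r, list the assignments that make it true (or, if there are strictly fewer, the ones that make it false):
is always true.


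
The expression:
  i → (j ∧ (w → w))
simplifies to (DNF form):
j ∨ ¬i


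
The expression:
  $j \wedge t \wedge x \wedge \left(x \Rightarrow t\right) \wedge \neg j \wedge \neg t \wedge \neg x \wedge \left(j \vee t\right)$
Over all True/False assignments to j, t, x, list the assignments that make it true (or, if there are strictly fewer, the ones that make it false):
is never true.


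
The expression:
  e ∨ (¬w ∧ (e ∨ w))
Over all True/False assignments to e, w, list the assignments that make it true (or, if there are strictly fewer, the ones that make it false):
is true only for:
  e=True, w=False;
  e=True, w=True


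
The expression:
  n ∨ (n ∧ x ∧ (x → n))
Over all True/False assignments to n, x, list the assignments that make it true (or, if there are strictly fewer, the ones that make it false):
is true only for:
  n=True, x=False;
  n=True, x=True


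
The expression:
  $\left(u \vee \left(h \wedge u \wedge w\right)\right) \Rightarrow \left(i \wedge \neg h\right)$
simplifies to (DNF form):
$\left(i \wedge \neg h\right) \vee \neg u$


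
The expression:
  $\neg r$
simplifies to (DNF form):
$\neg r$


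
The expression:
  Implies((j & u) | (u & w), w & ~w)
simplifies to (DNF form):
~u | (~j & ~w)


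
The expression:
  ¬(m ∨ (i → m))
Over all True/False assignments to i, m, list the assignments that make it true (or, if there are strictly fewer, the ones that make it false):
is true only for:
  i=True, m=False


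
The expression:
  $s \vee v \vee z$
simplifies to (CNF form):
$s \vee v \vee z$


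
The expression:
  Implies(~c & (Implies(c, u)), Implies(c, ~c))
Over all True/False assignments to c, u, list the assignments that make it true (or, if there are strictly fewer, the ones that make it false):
is always true.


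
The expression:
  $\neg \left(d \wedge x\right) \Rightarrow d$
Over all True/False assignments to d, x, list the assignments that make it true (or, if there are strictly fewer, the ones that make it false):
is true only for:
  d=True, x=False;
  d=True, x=True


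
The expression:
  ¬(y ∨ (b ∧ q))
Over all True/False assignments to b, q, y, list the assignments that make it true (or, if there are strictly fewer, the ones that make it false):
is true only for:
  b=False, q=False, y=False;
  b=False, q=True, y=False;
  b=True, q=False, y=False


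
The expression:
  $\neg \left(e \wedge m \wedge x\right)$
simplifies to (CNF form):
$\neg e \vee \neg m \vee \neg x$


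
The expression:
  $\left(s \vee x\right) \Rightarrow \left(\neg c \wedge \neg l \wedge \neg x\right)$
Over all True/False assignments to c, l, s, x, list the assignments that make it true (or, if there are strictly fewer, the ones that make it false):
is true only for:
  c=False, l=False, s=False, x=False;
  c=False, l=False, s=True, x=False;
  c=False, l=True, s=False, x=False;
  c=True, l=False, s=False, x=False;
  c=True, l=True, s=False, x=False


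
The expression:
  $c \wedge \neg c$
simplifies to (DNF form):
$\text{False}$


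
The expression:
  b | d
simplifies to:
b | d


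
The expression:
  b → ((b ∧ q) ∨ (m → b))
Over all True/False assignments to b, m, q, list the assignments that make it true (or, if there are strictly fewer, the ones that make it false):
is always true.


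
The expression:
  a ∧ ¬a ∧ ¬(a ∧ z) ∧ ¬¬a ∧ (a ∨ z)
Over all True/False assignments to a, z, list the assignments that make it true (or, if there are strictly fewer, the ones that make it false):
is never true.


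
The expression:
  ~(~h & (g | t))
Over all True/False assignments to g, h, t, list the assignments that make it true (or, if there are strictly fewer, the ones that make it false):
is false only for:
  g=False, h=False, t=True;
  g=True, h=False, t=False;
  g=True, h=False, t=True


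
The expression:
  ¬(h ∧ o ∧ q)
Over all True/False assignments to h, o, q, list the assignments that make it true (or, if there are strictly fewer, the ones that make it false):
is false only for:
  h=True, o=True, q=True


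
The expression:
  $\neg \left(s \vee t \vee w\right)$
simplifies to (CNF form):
$\neg s \wedge \neg t \wedge \neg w$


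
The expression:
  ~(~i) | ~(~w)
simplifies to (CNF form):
i | w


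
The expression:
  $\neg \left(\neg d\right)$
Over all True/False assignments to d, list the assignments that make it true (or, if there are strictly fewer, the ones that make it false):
is true only for:
  d=True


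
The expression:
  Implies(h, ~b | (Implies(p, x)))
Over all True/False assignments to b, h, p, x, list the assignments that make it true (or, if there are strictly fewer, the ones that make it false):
is false only for:
  b=True, h=True, p=True, x=False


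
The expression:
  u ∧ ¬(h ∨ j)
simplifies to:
u ∧ ¬h ∧ ¬j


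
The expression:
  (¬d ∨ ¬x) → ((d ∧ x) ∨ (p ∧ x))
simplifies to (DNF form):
(d ∧ x) ∨ (p ∧ x)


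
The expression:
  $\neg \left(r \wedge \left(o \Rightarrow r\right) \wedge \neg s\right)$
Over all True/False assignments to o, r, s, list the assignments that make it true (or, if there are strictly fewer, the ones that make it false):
is false only for:
  o=False, r=True, s=False;
  o=True, r=True, s=False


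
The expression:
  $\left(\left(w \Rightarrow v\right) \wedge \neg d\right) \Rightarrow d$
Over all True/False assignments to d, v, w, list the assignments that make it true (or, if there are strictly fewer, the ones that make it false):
is false only for:
  d=False, v=False, w=False;
  d=False, v=True, w=False;
  d=False, v=True, w=True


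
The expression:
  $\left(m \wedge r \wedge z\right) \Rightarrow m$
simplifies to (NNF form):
$\text{True}$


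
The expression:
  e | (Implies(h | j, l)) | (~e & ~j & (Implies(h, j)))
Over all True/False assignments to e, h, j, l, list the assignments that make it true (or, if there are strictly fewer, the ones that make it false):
is false only for:
  e=False, h=False, j=True, l=False;
  e=False, h=True, j=False, l=False;
  e=False, h=True, j=True, l=False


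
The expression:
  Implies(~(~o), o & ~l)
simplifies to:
~l | ~o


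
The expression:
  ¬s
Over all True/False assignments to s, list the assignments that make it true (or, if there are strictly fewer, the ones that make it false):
is true only for:
  s=False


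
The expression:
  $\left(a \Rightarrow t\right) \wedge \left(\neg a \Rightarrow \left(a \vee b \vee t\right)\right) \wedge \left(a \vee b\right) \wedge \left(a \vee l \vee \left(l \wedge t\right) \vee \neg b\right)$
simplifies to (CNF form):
$\left(a \vee b\right) \wedge \left(a \vee l\right) \wedge \left(t \vee \neg a\right)$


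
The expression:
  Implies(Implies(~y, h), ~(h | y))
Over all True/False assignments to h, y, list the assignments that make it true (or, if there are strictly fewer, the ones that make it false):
is true only for:
  h=False, y=False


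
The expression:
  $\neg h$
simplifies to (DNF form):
$\neg h$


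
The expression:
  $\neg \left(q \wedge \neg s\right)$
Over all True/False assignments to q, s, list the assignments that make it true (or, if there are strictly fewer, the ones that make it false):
is false only for:
  q=True, s=False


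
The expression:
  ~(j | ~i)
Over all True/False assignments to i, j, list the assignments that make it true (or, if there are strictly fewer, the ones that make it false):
is true only for:
  i=True, j=False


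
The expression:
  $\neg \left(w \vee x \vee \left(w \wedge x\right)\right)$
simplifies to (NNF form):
$\neg w \wedge \neg x$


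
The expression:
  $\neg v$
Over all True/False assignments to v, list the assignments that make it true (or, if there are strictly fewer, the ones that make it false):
is true only for:
  v=False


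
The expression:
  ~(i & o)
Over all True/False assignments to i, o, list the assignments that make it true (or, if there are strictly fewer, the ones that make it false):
is false only for:
  i=True, o=True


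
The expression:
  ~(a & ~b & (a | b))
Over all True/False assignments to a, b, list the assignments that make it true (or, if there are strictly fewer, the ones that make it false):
is false only for:
  a=True, b=False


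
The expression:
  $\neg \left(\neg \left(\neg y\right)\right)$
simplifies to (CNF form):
$\neg y$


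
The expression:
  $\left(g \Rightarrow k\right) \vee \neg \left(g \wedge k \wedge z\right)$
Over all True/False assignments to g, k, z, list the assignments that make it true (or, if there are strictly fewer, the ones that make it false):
is always true.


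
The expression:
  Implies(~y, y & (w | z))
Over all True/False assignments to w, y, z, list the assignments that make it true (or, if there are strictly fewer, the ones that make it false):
is true only for:
  w=False, y=True, z=False;
  w=False, y=True, z=True;
  w=True, y=True, z=False;
  w=True, y=True, z=True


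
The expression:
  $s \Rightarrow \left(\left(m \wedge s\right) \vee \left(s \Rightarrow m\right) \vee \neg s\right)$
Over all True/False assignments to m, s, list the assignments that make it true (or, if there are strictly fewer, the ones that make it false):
is false only for:
  m=False, s=True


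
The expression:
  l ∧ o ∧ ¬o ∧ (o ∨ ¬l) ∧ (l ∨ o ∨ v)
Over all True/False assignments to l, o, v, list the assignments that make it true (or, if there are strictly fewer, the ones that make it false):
is never true.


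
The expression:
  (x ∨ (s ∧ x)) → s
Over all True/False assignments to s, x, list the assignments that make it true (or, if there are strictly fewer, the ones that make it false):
is false only for:
  s=False, x=True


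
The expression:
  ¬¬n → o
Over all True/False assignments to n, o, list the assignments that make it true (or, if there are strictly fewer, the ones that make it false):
is false only for:
  n=True, o=False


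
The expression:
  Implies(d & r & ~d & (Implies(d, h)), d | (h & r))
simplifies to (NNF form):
True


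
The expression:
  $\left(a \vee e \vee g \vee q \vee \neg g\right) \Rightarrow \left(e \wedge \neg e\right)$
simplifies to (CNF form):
$\text{False}$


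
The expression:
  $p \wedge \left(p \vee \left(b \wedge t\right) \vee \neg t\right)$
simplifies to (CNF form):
$p$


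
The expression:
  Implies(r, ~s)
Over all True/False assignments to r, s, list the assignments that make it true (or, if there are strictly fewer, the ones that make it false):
is false only for:
  r=True, s=True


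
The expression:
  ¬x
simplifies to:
¬x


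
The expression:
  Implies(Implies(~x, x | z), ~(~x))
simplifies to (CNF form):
x | ~z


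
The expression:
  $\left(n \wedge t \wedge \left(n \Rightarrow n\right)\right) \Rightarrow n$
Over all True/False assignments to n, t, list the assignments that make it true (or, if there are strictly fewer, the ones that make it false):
is always true.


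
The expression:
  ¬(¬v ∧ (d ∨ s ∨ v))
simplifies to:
v ∨ (¬d ∧ ¬s)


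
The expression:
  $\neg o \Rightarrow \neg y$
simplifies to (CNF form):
$o \vee \neg y$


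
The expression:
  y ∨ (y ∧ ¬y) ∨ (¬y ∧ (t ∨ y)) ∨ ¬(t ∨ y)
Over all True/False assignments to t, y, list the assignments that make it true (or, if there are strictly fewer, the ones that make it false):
is always true.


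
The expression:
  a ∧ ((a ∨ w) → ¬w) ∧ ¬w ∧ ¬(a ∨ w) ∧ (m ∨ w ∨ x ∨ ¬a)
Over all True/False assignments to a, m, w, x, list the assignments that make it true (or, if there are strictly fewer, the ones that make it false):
is never true.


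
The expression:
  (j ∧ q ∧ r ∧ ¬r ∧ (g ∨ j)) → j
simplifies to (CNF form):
True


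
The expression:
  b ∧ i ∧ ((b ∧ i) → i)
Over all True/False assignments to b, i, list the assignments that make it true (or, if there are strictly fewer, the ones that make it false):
is true only for:
  b=True, i=True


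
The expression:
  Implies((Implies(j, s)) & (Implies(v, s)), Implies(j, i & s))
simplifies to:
i | ~j | ~s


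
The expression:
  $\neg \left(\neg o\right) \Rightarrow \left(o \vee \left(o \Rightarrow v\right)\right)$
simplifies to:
$\text{True}$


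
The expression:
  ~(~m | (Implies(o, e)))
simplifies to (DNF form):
m & o & ~e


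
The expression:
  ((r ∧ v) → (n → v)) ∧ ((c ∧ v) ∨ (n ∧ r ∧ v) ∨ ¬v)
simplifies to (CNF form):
(c ∨ n ∨ ¬v) ∧ (c ∨ r ∨ ¬v)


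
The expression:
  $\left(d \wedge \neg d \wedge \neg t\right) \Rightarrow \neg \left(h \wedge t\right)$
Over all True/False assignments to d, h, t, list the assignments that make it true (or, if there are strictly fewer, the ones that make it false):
is always true.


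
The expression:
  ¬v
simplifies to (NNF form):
¬v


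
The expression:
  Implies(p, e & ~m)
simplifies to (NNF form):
~p | (e & ~m)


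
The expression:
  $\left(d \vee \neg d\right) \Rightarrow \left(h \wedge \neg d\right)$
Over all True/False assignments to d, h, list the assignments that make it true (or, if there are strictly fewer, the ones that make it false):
is true only for:
  d=False, h=True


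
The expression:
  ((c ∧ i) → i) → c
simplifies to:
c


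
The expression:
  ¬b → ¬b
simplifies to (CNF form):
True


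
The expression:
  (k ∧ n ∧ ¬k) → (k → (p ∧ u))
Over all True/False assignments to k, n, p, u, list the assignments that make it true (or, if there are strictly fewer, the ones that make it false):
is always true.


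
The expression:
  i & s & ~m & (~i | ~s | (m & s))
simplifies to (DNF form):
False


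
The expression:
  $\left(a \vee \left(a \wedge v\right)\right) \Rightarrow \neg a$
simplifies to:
$\neg a$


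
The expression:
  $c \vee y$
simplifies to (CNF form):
$c \vee y$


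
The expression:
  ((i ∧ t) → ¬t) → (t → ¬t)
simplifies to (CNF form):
i ∨ ¬t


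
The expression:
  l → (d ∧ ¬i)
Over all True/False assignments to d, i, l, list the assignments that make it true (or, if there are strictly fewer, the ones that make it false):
is false only for:
  d=False, i=False, l=True;
  d=False, i=True, l=True;
  d=True, i=True, l=True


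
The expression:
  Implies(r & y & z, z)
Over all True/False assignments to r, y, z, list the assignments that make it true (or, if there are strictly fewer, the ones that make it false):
is always true.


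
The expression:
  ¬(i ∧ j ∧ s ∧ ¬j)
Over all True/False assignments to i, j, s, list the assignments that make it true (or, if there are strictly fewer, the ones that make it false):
is always true.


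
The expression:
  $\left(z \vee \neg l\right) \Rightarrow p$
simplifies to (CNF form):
$\left(l \vee p\right) \wedge \left(p \vee \neg z\right)$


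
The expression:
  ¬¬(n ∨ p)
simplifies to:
n ∨ p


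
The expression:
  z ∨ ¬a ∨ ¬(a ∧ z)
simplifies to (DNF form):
True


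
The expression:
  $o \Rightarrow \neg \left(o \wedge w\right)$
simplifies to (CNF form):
$\neg o \vee \neg w$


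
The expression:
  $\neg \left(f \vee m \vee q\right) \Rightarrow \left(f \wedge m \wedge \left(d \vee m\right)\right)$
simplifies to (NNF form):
$f \vee m \vee q$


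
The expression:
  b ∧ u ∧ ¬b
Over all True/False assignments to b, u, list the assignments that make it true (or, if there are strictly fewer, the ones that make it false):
is never true.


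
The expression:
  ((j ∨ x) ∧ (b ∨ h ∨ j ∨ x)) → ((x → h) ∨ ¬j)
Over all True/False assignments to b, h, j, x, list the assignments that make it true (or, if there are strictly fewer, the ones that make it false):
is false only for:
  b=False, h=False, j=True, x=True;
  b=True, h=False, j=True, x=True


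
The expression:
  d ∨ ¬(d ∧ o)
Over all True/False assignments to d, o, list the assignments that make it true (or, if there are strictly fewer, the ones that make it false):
is always true.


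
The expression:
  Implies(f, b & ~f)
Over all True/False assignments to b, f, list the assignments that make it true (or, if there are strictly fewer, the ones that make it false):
is true only for:
  b=False, f=False;
  b=True, f=False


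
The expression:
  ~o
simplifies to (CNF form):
~o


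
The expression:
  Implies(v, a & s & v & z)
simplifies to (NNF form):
~v | (a & s & z)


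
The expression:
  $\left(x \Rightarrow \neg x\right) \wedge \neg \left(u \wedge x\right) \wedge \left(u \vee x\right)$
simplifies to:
$u \wedge \neg x$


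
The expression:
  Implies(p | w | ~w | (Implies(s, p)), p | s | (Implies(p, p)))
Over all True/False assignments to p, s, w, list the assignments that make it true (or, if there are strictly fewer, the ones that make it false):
is always true.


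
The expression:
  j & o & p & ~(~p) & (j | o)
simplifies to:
j & o & p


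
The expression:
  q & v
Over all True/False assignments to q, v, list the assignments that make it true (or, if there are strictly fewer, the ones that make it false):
is true only for:
  q=True, v=True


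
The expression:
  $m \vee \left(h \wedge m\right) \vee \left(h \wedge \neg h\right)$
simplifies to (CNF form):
$m$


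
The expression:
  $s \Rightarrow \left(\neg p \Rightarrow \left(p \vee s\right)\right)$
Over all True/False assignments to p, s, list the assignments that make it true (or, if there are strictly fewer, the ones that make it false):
is always true.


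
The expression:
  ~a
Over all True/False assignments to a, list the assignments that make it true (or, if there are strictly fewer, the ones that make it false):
is true only for:
  a=False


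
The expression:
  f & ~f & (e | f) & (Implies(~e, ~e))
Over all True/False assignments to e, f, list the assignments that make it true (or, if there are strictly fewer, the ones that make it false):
is never true.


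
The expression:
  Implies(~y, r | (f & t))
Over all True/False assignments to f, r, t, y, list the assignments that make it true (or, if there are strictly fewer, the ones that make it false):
is false only for:
  f=False, r=False, t=False, y=False;
  f=False, r=False, t=True, y=False;
  f=True, r=False, t=False, y=False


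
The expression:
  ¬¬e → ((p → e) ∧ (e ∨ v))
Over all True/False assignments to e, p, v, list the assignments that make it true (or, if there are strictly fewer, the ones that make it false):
is always true.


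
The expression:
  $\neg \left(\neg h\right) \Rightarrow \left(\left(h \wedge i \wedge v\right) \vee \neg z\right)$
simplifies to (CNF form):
$\left(i \vee \neg h \vee \neg z\right) \wedge \left(v \vee \neg h \vee \neg z\right)$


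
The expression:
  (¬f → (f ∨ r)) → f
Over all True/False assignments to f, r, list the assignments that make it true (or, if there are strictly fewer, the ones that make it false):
is false only for:
  f=False, r=True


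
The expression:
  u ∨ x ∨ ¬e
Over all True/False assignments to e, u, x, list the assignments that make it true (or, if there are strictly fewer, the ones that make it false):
is false only for:
  e=True, u=False, x=False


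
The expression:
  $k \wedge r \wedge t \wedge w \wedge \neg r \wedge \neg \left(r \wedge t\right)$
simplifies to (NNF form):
$\text{False}$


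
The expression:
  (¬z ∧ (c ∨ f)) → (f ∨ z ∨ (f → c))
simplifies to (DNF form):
True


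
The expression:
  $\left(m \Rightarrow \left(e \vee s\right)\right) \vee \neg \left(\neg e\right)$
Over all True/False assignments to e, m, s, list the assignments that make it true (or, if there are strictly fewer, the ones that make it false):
is false only for:
  e=False, m=True, s=False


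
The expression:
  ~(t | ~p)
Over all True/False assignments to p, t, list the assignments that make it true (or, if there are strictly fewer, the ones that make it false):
is true only for:
  p=True, t=False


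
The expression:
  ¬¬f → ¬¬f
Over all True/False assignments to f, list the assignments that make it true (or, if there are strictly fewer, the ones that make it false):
is always true.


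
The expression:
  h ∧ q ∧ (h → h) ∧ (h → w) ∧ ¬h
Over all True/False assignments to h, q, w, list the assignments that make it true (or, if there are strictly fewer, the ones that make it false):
is never true.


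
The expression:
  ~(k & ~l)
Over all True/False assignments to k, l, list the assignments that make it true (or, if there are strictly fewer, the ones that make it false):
is false only for:
  k=True, l=False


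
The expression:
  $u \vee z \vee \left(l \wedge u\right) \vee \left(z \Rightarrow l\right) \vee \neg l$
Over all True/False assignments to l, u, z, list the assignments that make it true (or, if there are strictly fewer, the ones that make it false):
is always true.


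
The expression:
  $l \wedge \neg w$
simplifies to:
$l \wedge \neg w$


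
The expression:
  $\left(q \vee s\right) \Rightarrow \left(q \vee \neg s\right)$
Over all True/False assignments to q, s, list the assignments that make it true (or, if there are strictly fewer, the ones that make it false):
is false only for:
  q=False, s=True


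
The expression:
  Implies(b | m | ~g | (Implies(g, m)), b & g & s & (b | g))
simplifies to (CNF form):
g & (b | ~m) & (s | ~b)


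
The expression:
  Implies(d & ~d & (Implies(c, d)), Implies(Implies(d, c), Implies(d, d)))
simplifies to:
True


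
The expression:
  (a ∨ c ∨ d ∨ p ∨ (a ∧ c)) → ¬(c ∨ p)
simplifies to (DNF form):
¬c ∧ ¬p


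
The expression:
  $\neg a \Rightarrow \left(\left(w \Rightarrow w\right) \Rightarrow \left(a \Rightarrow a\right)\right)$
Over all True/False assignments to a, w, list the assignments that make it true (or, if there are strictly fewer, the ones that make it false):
is always true.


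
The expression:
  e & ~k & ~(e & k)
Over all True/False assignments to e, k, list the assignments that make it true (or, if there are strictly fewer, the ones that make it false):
is true only for:
  e=True, k=False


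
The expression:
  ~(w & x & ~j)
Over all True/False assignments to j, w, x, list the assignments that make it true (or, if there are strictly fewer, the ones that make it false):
is false only for:
  j=False, w=True, x=True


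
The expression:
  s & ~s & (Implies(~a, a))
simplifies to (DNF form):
False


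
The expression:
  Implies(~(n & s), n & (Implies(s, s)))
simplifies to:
n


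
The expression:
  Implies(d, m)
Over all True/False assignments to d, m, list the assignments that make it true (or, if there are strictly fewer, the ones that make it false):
is false only for:
  d=True, m=False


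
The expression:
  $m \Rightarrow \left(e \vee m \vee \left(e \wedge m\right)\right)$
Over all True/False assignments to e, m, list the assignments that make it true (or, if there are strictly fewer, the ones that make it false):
is always true.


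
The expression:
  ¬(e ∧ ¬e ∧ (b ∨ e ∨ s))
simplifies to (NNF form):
True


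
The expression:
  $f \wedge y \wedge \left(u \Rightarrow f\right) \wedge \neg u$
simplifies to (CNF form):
$f \wedge y \wedge \neg u$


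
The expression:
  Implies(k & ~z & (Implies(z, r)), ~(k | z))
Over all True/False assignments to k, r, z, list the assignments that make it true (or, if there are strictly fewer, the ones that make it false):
is false only for:
  k=True, r=False, z=False;
  k=True, r=True, z=False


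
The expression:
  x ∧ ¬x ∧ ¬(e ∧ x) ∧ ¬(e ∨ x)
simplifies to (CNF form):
False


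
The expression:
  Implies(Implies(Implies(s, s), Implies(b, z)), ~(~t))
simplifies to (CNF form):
(b | t) & (t | ~z)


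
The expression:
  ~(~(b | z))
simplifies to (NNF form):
b | z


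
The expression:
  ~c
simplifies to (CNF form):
~c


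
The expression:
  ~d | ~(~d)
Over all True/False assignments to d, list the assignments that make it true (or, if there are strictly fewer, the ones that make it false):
is always true.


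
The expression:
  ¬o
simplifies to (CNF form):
¬o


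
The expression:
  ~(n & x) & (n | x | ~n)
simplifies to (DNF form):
~n | ~x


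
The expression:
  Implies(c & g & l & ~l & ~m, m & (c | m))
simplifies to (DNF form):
True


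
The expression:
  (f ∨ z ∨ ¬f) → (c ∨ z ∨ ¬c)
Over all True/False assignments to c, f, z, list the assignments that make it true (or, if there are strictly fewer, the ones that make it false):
is always true.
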